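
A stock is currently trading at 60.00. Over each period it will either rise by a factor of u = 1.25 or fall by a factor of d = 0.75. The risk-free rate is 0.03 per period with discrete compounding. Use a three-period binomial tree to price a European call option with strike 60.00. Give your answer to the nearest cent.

Risk-neutral probability p = (1 + 0.03 − 0.75)/(1.25 − 0.75) = 0.2800/0.5000 = 0.5600
Terminal stock prices: S_uuu = 117.2, S_uud = 70.31, S_udd = 42.19, S_ddd = 25.31
Terminal payoffs (S − K): max(57.19, 0) = 57.19, max(10.31, 0) = 10.31, max(-17.81, 0) = 0, max(-34.69, 0) = 0
Node uu (S = 93.75): V_uu = 1/1.03·[0.5600·57.1875 + 0.4400·10.3125] = 35.4976
Node ud (S = 56.25): V_ud = 1/1.03·[0.5600·10.3125 + 0.4400·0.0000] = 5.6068
Node dd (S = 33.75): V_dd = 1/1.03·[0.5600·0.0000 + 0.4400·0.0000] = 0.0000
Node u (S = 75): V_u = 1/1.03·[0.5600·35.4976 + 0.4400·5.6068] = 21.6948
Node d (S = 45): V_d = 1/1.03·[0.5600·5.6068 + 0.4400·0.0000] = 3.0484
Node 0 (S = 60): V_0 = 1/1.03·[0.5600·21.6948 + 0.4400·3.0484] = 13.0974

13.10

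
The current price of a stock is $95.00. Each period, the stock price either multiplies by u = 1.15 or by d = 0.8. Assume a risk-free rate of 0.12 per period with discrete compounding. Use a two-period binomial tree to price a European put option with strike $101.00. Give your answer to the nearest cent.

Risk-neutral probability p = (1 + 0.12 − 0.8)/(1.15 − 0.8) = 0.3200/0.3500 = 0.9143
Terminal stock prices: S_uu = 125.6, S_ud = 87.4, S_dd = 60.8
Terminal payoffs (K − S): max(-24.64, 0) = 0, max(13.6, 0) = 13.6, max(40.2, 0) = 40.2
Node u (S = 109.2): V_u = 1/1.12·[0.9143·0.0000 + 0.0857·13.6000] = 1.0408
Node d (S = 76): V_d = 1/1.12·[0.9143·13.6000 + 0.0857·40.2000] = 14.1786
Node 0 (S = 95): V_0 = 1/1.12·[0.9143·1.0408 + 0.0857·14.1786] = 1.9347

$1.93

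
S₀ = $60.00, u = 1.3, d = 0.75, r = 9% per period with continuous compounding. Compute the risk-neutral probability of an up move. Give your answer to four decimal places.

Risk-neutral probability p = (e^0.09 − 0.75)/(1.3 − 0.75) = 0.3442/0.5500 = 0.6258

p = 0.6258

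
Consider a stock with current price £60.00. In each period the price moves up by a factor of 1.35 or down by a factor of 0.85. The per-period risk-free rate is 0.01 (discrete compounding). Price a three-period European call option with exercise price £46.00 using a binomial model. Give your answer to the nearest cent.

£18.15

Risk-neutral probability p = (1 + 0.01 − 0.85)/(1.35 − 0.85) = 0.1600/0.5000 = 0.3200
Terminal stock prices: S_uuu = 147.6, S_uud = 92.95, S_udd = 58.52, S_ddd = 36.85
Terminal payoffs (S − K): max(101.6, 0) = 101.6, max(46.95, 0) = 46.95, max(12.52, 0) = 12.52, max(-9.153, 0) = 0
Node uu (S = 109.4): V_uu = 1/1.01·[0.3200·101.6225 + 0.6800·46.9475] = 63.8054
Node ud (S = 68.85): V_ud = 1/1.01·[0.3200·46.9475 + 0.6800·12.5225] = 23.3054
Node dd (S = 43.35): V_dd = 1/1.01·[0.3200·12.5225 + 0.6800·0.0000] = 3.9675
Node u (S = 81): V_u = 1/1.01·[0.3200·63.8054 + 0.6800·23.3054] = 35.9064
Node d (S = 51): V_d = 1/1.01·[0.3200·23.3054 + 0.6800·3.9675] = 10.0551
Node 0 (S = 60): V_0 = 1/1.01·[0.3200·35.9064 + 0.6800·10.0551] = 18.1461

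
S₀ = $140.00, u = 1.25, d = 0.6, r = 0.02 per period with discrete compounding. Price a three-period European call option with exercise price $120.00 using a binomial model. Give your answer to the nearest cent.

$43.71

Risk-neutral probability p = (1 + 0.02 − 0.6)/(1.25 − 0.6) = 0.4200/0.6500 = 0.6462
Terminal stock prices: S_uuu = 273.4, S_uud = 131.2, S_udd = 63, S_ddd = 30.24
Terminal payoffs (S − K): max(153.4, 0) = 153.4, max(11.25, 0) = 11.25, max(-57, 0) = 0, max(-89.76, 0) = 0
Node uu (S = 218.8): V_uu = 1/1.02·[0.6462·153.4375 + 0.3538·11.2500] = 101.1029
Node ud (S = 105): V_ud = 1/1.02·[0.6462·11.2500 + 0.3538·0.0000] = 7.1267
Node dd (S = 50.4): V_dd = 1/1.02·[0.6462·0.0000 + 0.3538·0.0000] = 0.0000
Node u (S = 175): V_u = 1/1.02·[0.6462·101.1029 + 0.3538·7.1267] = 66.5194
Node d (S = 84): V_d = 1/1.02·[0.6462·7.1267 + 0.3538·0.0000] = 4.5146
Node 0 (S = 140): V_0 = 1/1.02·[0.6462·66.5194 + 0.3538·4.5146] = 43.7052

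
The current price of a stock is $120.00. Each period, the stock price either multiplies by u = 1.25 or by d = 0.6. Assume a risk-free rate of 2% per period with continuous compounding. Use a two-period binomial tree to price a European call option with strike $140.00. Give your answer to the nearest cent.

Risk-neutral probability p = (e^0.02 − 0.6)/(1.25 − 0.6) = 0.4202/0.6500 = 0.6465
Terminal stock prices: S_uu = 187.5, S_ud = 90, S_dd = 43.2
Terminal payoffs (S − K): max(47.5, 0) = 47.5, max(-50, 0) = 0, max(-96.8, 0) = 0
Node u (S = 150): V_u = e^(−0.02)·[0.6465·47.5000 + 0.3535·0.0000] = 30.0990
Node d (S = 72): V_d = e^(−0.02)·[0.6465·0.0000 + 0.3535·0.0000] = 0.0000
Node 0 (S = 120): V_0 = e^(−0.02)·[0.6465·30.0990 + 0.3535·0.0000] = 19.0726

$19.07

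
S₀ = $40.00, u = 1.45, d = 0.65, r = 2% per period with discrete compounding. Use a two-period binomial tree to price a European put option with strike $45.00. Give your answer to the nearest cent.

Risk-neutral probability p = (1 + 0.02 − 0.65)/(1.45 − 0.65) = 0.3700/0.8000 = 0.4625
Terminal stock prices: S_uu = 84.1, S_ud = 37.7, S_dd = 16.9
Terminal payoffs (K − S): max(-39.1, 0) = 0, max(7.3, 0) = 7.3, max(28.1, 0) = 28.1
Node u (S = 58): V_u = 1/1.02·[0.4625·0.0000 + 0.5375·7.3000] = 3.8468
Node d (S = 26): V_d = 1/1.02·[0.4625·7.3000 + 0.5375·28.1000] = 18.1176
Node 0 (S = 40): V_0 = 1/1.02·[0.4625·3.8468 + 0.5375·18.1176] = 11.2916

$11.29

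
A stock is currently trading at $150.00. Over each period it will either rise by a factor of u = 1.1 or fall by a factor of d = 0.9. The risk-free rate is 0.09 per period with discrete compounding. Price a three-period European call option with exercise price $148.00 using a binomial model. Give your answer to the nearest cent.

$35.80

Risk-neutral probability p = (1 + 0.09 − 0.9)/(1.1 − 0.9) = 0.1900/0.2000 = 0.9500
Terminal stock prices: S_uuu = 199.7, S_uud = 163.4, S_udd = 133.7, S_ddd = 109.4
Terminal payoffs (S − K): max(51.65, 0) = 51.65, max(15.35, 0) = 15.35, max(-14.35, 0) = 0, max(-38.65, 0) = 0
Node uu (S = 181.5): V_uu = 1/1.09·[0.9500·51.6500 + 0.0500·15.3500] = 45.7202
Node ud (S = 148.5): V_ud = 1/1.09·[0.9500·15.3500 + 0.0500·0.0000] = 13.3784
Node dd (S = 121.5): V_dd = 1/1.09·[0.9500·0.0000 + 0.0500·0.0000] = 0.0000
Node u (S = 165): V_u = 1/1.09·[0.9500·45.7202 + 0.0500·13.3784] = 40.4616
Node d (S = 135): V_d = 1/1.09·[0.9500·13.3784 + 0.0500·0.0000] = 11.6601
Node 0 (S = 150): V_0 = 1/1.09·[0.9500·40.4616 + 0.0500·11.6601] = 35.7995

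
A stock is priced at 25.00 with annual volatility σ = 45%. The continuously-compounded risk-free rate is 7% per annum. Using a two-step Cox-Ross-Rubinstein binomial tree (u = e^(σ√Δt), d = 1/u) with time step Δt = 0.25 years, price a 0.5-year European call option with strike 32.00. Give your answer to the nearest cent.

CRR parameters: u = e^(σ√Δt) = e^(0.45·√0.25) = 1.2523, d = 1/u = 0.7985
Per-period rate: rΔt = 0.07·0.25 = 0.0175, so R = e^0.0175 = 1.0177
Risk-neutral probability p = (e^0.0175 − 0.7985)/(1.2523 − 0.7985) = 0.2191/0.4538 = 0.4829
Terminal stock prices: S_uu = 39.21, S_ud = 25, S_dd = 15.94
Terminal payoffs (S − K): max(7.208, 0) = 7.208, max(-7, 0) = 0, max(-16.06, 0) = 0
Node u (S = 31.31): V_u = e^(−0.0175)·[0.4829·7.2078 + 0.5171·0.0000] = 3.4202
Node d (S = 19.96): V_d = e^(−0.0175)·[0.4829·0.0000 + 0.5171·0.0000] = 0.0000
Node 0 (S = 25): V_0 = e^(−0.0175)·[0.4829·3.4202 + 0.5171·0.0000] = 1.6229

1.62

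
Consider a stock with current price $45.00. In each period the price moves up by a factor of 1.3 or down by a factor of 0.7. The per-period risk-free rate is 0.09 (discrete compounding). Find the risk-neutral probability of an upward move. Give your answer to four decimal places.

p = 0.6500

Risk-neutral probability p = (1 + 0.09 − 0.7)/(1.3 − 0.7) = 0.3900/0.6000 = 0.6500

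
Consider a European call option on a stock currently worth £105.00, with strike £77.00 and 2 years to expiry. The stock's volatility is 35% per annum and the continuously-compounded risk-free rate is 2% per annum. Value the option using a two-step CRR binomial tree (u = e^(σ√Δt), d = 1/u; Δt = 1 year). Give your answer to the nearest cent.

CRR parameters: u = e^(σ√Δt) = e^(0.35·√1) = 1.4191, d = 1/u = 0.7047
Per-period rate: rΔt = 0.02·1 = 0.02, so R = e^0.02 = 1.0202
Risk-neutral probability p = (e^0.02 − 0.7047)/(1.4191 − 0.7047) = 0.3155/0.7144 = 0.4417
Terminal stock prices: S_uu = 211.4, S_ud = 105, S_dd = 52.14
Terminal payoffs (S − K): max(134.4, 0) = 134.4, max(28, 0) = 28, max(-24.86, 0) = 0
Node u (S = 149): V_u = e^(−0.02)·[0.4417·134.4440 + 0.5583·28.0000] = 73.5268
Node d (S = 73.99): V_d = e^(−0.02)·[0.4417·28.0000 + 0.5583·0.0000] = 12.1216
Node 0 (S = 105): V_0 = e^(−0.02)·[0.4417·73.5268 + 0.5583·12.1216] = 38.4648

£38.46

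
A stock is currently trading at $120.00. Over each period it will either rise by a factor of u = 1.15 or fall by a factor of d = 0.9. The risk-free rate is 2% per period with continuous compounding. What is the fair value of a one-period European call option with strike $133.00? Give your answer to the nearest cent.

$2.36

Risk-neutral probability p = (e^0.02 − 0.9)/(1.15 − 0.9) = 0.1202/0.2500 = 0.4808
Terminal stock prices: S_u = 138, S_d = 108
Terminal payoffs (S − K): max(5, 0) = 5, max(-25, 0) = 0
Node 0 (S = 120): V_0 = e^(−0.02)·[0.4808·5.0000 + 0.5192·0.0000] = 2.3564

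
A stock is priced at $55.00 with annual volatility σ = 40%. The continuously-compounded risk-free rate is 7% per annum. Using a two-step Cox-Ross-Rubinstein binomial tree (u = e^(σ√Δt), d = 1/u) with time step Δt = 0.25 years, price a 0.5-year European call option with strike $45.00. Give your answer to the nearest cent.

$13.56

CRR parameters: u = e^(σ√Δt) = e^(0.4·√0.25) = 1.2214, d = 1/u = 0.8187
Per-period rate: rΔt = 0.07·0.25 = 0.0175, so R = e^0.0175 = 1.0177
Risk-neutral probability p = (e^0.0175 − 0.8187)/(1.2214 − 0.8187) = 0.1989/0.4027 = 0.4940
Terminal stock prices: S_uu = 82.05, S_ud = 55, S_dd = 36.87
Terminal payoffs (S − K): max(37.05, 0) = 37.05, max(10, 0) = 10, max(-8.132, 0) = 0
Node u (S = 67.18): V_u = e^(−0.0175)·[0.4940·37.0504 + 0.5060·10.0000] = 22.9578
Node d (S = 45.03): V_d = e^(−0.0175)·[0.4940·10.0000 + 0.5060·0.0000] = 4.8544
Node 0 (S = 55): V_0 = e^(−0.0175)·[0.4940·22.9578 + 0.5060·4.8544] = 13.5583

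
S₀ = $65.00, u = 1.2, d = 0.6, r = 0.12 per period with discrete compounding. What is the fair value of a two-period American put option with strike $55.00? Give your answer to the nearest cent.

$2.66

Risk-neutral probability p = (1 + 0.12 − 0.6)/(1.2 − 0.6) = 0.5200/0.6000 = 0.8667
Terminal stock prices: S_uu = 93.6, S_ud = 46.8, S_dd = 23.4
Terminal payoffs (K − S): max(-38.6, 0) = 0, max(8.2, 0) = 8.2, max(31.6, 0) = 31.6
Node u (S = 78): continuation = 1/1.12·[0.8667·0.0000 + 0.1333·8.2000] = 0.9762; exercise value = 0.0000 ≤ continuation, so V_u = 0.9762
Node d (S = 39): continuation = 1/1.12·[0.8667·8.2000 + 0.1333·31.6000] = 10.1071; exercise value = 16.0000 > continuation, so V_d = 16.0000 (exercise)
Node 0 (S = 65): continuation = 1/1.12·[0.8667·0.9762 + 0.1333·16.0000] = 2.6601; exercise value = 0.0000 ≤ continuation, so V_0 = 2.6601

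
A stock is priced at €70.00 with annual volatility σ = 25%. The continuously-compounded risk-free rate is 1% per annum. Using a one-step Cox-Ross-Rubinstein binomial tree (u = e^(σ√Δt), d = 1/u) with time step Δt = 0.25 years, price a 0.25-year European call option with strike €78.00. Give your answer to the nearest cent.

CRR parameters: u = e^(σ√Δt) = e^(0.25·√0.25) = 1.1331, d = 1/u = 0.8825
Per-period rate: rΔt = 0.01·0.25 = 0.0025, so R = e^0.0025 = 1.0025
Risk-neutral probability p = (e^0.0025 − 0.8825)/(1.1331 − 0.8825) = 0.1200/0.2507 = 0.4788
Terminal stock prices: S_u = 79.32, S_d = 61.77
Terminal payoffs (S − K): max(1.32, 0) = 1.32, max(-16.23, 0) = 0
Node 0 (S = 70): V_0 = e^(−0.0025)·[0.4788·1.3204 + 0.5212·0.0000] = 0.6306

€0.63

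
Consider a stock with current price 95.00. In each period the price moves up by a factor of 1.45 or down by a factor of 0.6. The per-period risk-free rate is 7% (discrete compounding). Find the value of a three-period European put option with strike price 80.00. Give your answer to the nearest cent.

12.57

Risk-neutral probability p = (1 + 0.07 − 0.6)/(1.45 − 0.6) = 0.4700/0.8500 = 0.5529
Terminal stock prices: S_uuu = 289.6, S_uud = 119.8, S_udd = 49.59, S_ddd = 20.52
Terminal payoffs (K − S): max(-209.6, 0) = 0, max(-39.84, 0) = 0, max(30.41, 0) = 30.41, max(59.48, 0) = 59.48
Node uu (S = 199.7): V_uu = 1/1.07·[0.5529·0.0000 + 0.4471·0.0000] = 0.0000
Node ud (S = 82.65): V_ud = 1/1.07·[0.5529·0.0000 + 0.4471·30.4100] = 12.7057
Node dd (S = 34.2): V_dd = 1/1.07·[0.5529·30.4100 + 0.4471·59.4800] = 40.5664
Node u (S = 137.8): V_u = 1/1.07·[0.5529·0.0000 + 0.4471·12.7057] = 5.3086
Node d (S = 57): V_d = 1/1.07·[0.5529·12.7057 + 0.4471·40.5664] = 23.5150
Node 0 (S = 95): V_0 = 1/1.07·[0.5529·5.3086 + 0.4471·23.5150] = 12.5681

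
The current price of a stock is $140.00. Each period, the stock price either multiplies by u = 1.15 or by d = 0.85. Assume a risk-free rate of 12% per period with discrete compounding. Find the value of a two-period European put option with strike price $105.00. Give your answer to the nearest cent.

Risk-neutral probability p = (1 + 0.12 − 0.85)/(1.15 − 0.85) = 0.2700/0.3000 = 0.9000
Terminal stock prices: S_uu = 185.1, S_ud = 136.8, S_dd = 101.1
Terminal payoffs (K − S): max(-80.15, 0) = 0, max(-31.85, 0) = 0, max(3.85, 0) = 3.85
Node u (S = 161): V_u = 1/1.12·[0.9000·0.0000 + 0.1000·0.0000] = 0.0000
Node d (S = 119): V_d = 1/1.12·[0.9000·0.0000 + 0.1000·3.8500] = 0.3437
Node 0 (S = 140): V_0 = 1/1.12·[0.9000·0.0000 + 0.1000·0.3437] = 0.0307

$0.03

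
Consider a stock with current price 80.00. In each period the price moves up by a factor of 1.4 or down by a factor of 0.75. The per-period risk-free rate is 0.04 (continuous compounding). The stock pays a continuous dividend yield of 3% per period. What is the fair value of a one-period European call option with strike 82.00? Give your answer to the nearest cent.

Per-period risk-free factor R = e^0.04 = 1.0408; dividend-adjusted growth = e^(0.04−0.03) = 1.0101.
Risk-neutral probability p = (1.0101 − 0.75)/(1.4 − 0.75) = 0.2601/0.6500 = 0.4001
Terminal stock prices: S_u = 112, S_d = 60
Terminal payoffs (S − K): max(30, 0) = 30, max(-22, 0) = 0
Node 0 (S = 80): V_0 = e^(−0.04)·[0.4001·30.0000 + 0.5999·0.0000] = 11.5317

11.53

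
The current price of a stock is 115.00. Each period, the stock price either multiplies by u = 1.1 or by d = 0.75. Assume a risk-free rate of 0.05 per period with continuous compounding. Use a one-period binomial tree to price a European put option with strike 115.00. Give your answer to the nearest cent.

Risk-neutral probability p = (e^0.05 − 0.75)/(1.1 − 0.75) = 0.3013/0.3500 = 0.8608
Terminal stock prices: S_u = 126.5, S_d = 86.25
Terminal payoffs (K − S): max(-11.5, 0) = 0, max(28.75, 0) = 28.75
Node 0 (S = 115): V_0 = e^(−0.05)·[0.8608·0.0000 + 0.1392·28.7500] = 3.8075

3.81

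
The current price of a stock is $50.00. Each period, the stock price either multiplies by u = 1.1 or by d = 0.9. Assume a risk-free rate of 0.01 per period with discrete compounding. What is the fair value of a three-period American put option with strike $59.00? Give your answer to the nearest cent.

$9.14

Risk-neutral probability p = (1 + 0.01 − 0.9)/(1.1 − 0.9) = 0.1100/0.2000 = 0.5500
Terminal stock prices: S_uuu = 66.55, S_uud = 54.45, S_udd = 44.55, S_ddd = 36.45
Terminal payoffs (K − S): max(-7.55, 0) = 0, max(4.55, 0) = 4.55, max(14.45, 0) = 14.45, max(22.55, 0) = 22.55
Node uu (S = 60.5): continuation = 1/1.01·[0.5500·0.0000 + 0.4500·4.5500] = 2.0272; exercise value = 0.0000 ≤ continuation, so V_uu = 2.0272
Node ud (S = 49.5): continuation = 1/1.01·[0.5500·4.5500 + 0.4500·14.4500] = 8.9158; exercise value = 9.5000 > continuation, so V_ud = 9.5000 (exercise)
Node dd (S = 40.5): continuation = 1/1.01·[0.5500·14.4500 + 0.4500·22.5500] = 17.9158; exercise value = 18.5000 > continuation, so V_dd = 18.5000 (exercise)
Node u (S = 55): continuation = 1/1.01·[0.5500·2.0272 + 0.4500·9.5000] = 5.3366; exercise value = 4.0000 ≤ continuation, so V_u = 5.3366
Node d (S = 45): continuation = 1/1.01·[0.5500·9.5000 + 0.4500·18.5000] = 13.4158; exercise value = 14.0000 > continuation, so V_d = 14.0000 (exercise)
Node 0 (S = 50): continuation = 1/1.01·[0.5500·5.3366 + 0.4500·14.0000] = 9.1437; exercise value = 9.0000 ≤ continuation, so V_0 = 9.1437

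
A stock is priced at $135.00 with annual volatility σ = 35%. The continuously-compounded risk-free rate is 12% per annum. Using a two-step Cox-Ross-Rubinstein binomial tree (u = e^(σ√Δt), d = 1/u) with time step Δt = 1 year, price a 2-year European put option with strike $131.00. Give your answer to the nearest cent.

$8.38

CRR parameters: u = e^(σ√Δt) = e^(0.35·√1) = 1.4191, d = 1/u = 0.7047
Per-period rate: rΔt = 0.12·1 = 0.12, so R = e^0.12 = 1.1275
Risk-neutral probability p = (e^0.12 − 0.7047)/(1.4191 − 0.7047) = 0.4228/0.7144 = 0.5919
Terminal stock prices: S_uu = 271.9, S_ud = 135, S_dd = 67.04
Terminal payoffs (K − S): max(-140.9, 0) = 0, max(-4, 0) = 0, max(63.96, 0) = 63.96
Node u (S = 191.6): V_u = e^(−0.12)·[0.5919·0.0000 + 0.4081·0.0000] = 0.0000
Node d (S = 95.13): V_d = e^(−0.12)·[0.5919·0.0000 + 0.4081·63.9610] = 23.1534
Node 0 (S = 135): V_0 = e^(−0.12)·[0.5919·0.0000 + 0.4081·23.1534] = 8.3814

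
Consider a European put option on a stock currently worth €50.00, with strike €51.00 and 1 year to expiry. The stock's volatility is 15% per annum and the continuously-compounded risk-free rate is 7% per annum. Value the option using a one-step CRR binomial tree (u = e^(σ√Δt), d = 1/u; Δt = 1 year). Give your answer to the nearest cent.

CRR parameters: u = e^(σ√Δt) = e^(0.15·√1) = 1.1618, d = 1/u = 0.8607
Per-period rate: rΔt = 0.07·1 = 0.07, so R = e^0.07 = 1.0725
Risk-neutral probability p = (e^0.07 − 0.8607)/(1.1618 − 0.8607) = 0.2118/0.3011 = 0.7034
Terminal stock prices: S_u = 58.09, S_d = 43.04
Terminal payoffs (K − S): max(-7.092, 0) = 0, max(7.965, 0) = 7.965
Node 0 (S = 50): V_0 = e^(−0.07)·[0.7034·0.0000 + 0.2966·7.9646] = 2.2029

€2.20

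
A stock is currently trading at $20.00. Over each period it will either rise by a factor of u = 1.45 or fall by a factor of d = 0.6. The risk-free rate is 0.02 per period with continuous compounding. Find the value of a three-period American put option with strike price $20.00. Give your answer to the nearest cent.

$5.42

Risk-neutral probability p = (e^0.02 − 0.6)/(1.45 − 0.6) = 0.4202/0.8500 = 0.4944
Terminal stock prices: S_uuu = 60.97, S_uud = 25.23, S_udd = 10.44, S_ddd = 4.32
Terminal payoffs (K − S): max(-40.97, 0) = 0, max(-5.23, 0) = 0, max(9.56, 0) = 9.56, max(15.68, 0) = 15.68
Node uu (S = 42.05): continuation = e^(−0.02)·[0.4944·0.0000 + 0.5056·0.0000] = 0.0000; exercise value = 0.0000 ≤ continuation, so V_uu = 0.0000
Node ud (S = 17.4): continuation = e^(−0.02)·[0.4944·0.0000 + 0.5056·9.5600] = 4.7383; exercise value = 2.6000 ≤ continuation, so V_ud = 4.7383
Node dd (S = 7.2): continuation = e^(−0.02)·[0.4944·9.5600 + 0.5056·15.6800] = 12.4040; exercise value = 12.8000 > continuation, so V_dd = 12.8000 (exercise)
Node u (S = 29): continuation = e^(−0.02)·[0.4944·0.0000 + 0.5056·4.7383] = 2.3484; exercise value = 0.0000 ≤ continuation, so V_u = 2.3484
Node d (S = 12): continuation = e^(−0.02)·[0.4944·4.7383 + 0.5056·12.8000] = 8.6401; exercise value = 8.0000 ≤ continuation, so V_d = 8.6401
Node 0 (S = 20): continuation = e^(−0.02)·[0.4944·2.3484 + 0.5056·8.6401] = 5.4203; exercise value = 0.0000 ≤ continuation, so V_0 = 5.4203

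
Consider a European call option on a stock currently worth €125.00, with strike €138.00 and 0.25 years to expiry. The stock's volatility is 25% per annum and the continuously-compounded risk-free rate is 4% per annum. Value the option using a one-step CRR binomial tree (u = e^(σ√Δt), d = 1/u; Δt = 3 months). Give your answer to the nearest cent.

€1.84

CRR parameters: u = e^(σ√Δt) = e^(0.25·√0.25) = 1.1331, d = 1/u = 0.8825
Per-period rate: rΔt = 0.04·0.25 = 0.01, so R = e^0.01 = 1.0101
Risk-neutral probability p = (e^0.01 − 0.8825)/(1.1331 − 0.8825) = 0.1276/0.2507 = 0.5089
Terminal stock prices: S_u = 141.6, S_d = 110.3
Terminal payoffs (S − K): max(3.644, 0) = 3.644, max(-27.69, 0) = 0
Node 0 (S = 125): V_0 = e^(−0.01)·[0.5089·3.6436 + 0.4911·0.0000] = 1.8357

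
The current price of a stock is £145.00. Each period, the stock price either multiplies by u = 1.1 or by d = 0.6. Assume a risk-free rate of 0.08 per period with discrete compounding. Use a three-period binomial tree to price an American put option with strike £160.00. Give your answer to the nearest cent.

Risk-neutral probability p = (1 + 0.08 − 0.6)/(1.1 − 0.6) = 0.4800/0.5000 = 0.9600
Terminal stock prices: S_uuu = 193, S_uud = 105.3, S_udd = 57.42, S_ddd = 31.32
Terminal payoffs (K − S): max(-33, 0) = 0, max(54.73, 0) = 54.73, max(102.6, 0) = 102.6, max(128.7, 0) = 128.7
Node uu (S = 175.5): continuation = 1/1.08·[0.9600·0.0000 + 0.0400·54.7300] = 2.0270; exercise value = 0.0000 ≤ continuation, so V_uu = 2.0270
Node ud (S = 95.7): continuation = 1/1.08·[0.9600·54.7300 + 0.0400·102.5800] = 52.4481; exercise value = 64.3000 > continuation, so V_ud = 64.3000 (exercise)
Node dd (S = 52.2): continuation = 1/1.08·[0.9600·102.5800 + 0.0400·128.6800] = 95.9481; exercise value = 107.8000 > continuation, so V_dd = 107.8000 (exercise)
Node u (S = 159.5): continuation = 1/1.08·[0.9600·2.0270 + 0.0400·64.3000] = 4.1833; exercise value = 0.5000 ≤ continuation, so V_u = 4.1833
Node d (S = 87): continuation = 1/1.08·[0.9600·64.3000 + 0.0400·107.8000] = 61.1481; exercise value = 73.0000 > continuation, so V_d = 73.0000 (exercise)
Node 0 (S = 145): continuation = 1/1.08·[0.9600·4.1833 + 0.0400·73.0000] = 6.4222; exercise value = 15.0000 > continuation, so V_0 = 15.0000 (exercise)

£15.00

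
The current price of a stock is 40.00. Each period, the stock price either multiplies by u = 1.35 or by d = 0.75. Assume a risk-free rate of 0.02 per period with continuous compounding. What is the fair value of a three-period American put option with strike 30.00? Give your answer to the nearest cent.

Risk-neutral probability p = (e^0.02 − 0.75)/(1.35 − 0.75) = 0.2702/0.6000 = 0.4503
Terminal stock prices: S_uuu = 98.42, S_uud = 54.68, S_udd = 30.38, S_ddd = 16.88
Terminal payoffs (K − S): max(-68.42, 0) = 0, max(-24.68, 0) = 0, max(-0.375, 0) = 0, max(13.12, 0) = 13.12
Node uu (S = 72.9): continuation = e^(−0.02)·[0.4503·0.0000 + 0.5497·0.0000] = 0.0000; exercise value = 0.0000 ≤ continuation, so V_uu = 0.0000
Node ud (S = 40.5): continuation = e^(−0.02)·[0.4503·0.0000 + 0.5497·0.0000] = 0.0000; exercise value = 0.0000 ≤ continuation, so V_ud = 0.0000
Node dd (S = 22.5): continuation = e^(−0.02)·[0.4503·0.0000 + 0.5497·13.1250] = 7.0715; exercise value = 7.5000 > continuation, so V_dd = 7.5000 (exercise)
Node u (S = 54): continuation = e^(−0.02)·[0.4503·0.0000 + 0.5497·0.0000] = 0.0000; exercise value = 0.0000 ≤ continuation, so V_u = 0.0000
Node d (S = 30): continuation = e^(−0.02)·[0.4503·0.0000 + 0.5497·7.5000] = 4.0409; exercise value = 0.0000 ≤ continuation, so V_d = 4.0409
Node 0 (S = 40): continuation = e^(−0.02)·[0.4503·0.0000 + 0.5497·4.0409] = 2.1771; exercise value = 0.0000 ≤ continuation, so V_0 = 2.1771

2.18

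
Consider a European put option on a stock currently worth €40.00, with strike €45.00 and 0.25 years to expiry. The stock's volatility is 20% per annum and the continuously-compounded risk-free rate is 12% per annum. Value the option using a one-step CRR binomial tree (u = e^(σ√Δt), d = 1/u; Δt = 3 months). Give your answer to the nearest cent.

CRR parameters: u = e^(σ√Δt) = e^(0.2·√0.25) = 1.1052, d = 1/u = 0.9048
Per-period rate: rΔt = 0.12·0.25 = 0.03, so R = e^0.03 = 1.0305
Risk-neutral probability p = (e^0.03 − 0.9048)/(1.1052 − 0.9048) = 0.1256/0.2003 = 0.6270
Terminal stock prices: S_u = 44.21, S_d = 36.19
Terminal payoffs (K − S): max(0.7932, 0) = 0.7932, max(8.807, 0) = 8.807
Node 0 (S = 40): V_0 = e^(−0.03)·[0.6270·0.7932 + 0.3730·8.8065] = 3.6700

€3.67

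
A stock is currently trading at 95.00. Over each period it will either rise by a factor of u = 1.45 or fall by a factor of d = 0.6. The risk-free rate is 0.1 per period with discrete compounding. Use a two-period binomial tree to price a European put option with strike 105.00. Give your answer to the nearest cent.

18.87

Risk-neutral probability p = (1 + 0.1 − 0.6)/(1.45 − 0.6) = 0.5000/0.8500 = 0.5882
Terminal stock prices: S_uu = 199.7, S_ud = 82.65, S_dd = 34.2
Terminal payoffs (K − S): max(-94.74, 0) = 0, max(22.35, 0) = 22.35, max(70.8, 0) = 70.8
Node u (S = 137.8): V_u = 1/1.1·[0.5882·0.0000 + 0.4118·22.3500] = 8.3663
Node d (S = 57): V_d = 1/1.1·[0.5882·22.3500 + 0.4118·70.8000] = 38.4545
Node 0 (S = 95): V_0 = 1/1.1·[0.5882·8.3663 + 0.4118·38.4545] = 18.8687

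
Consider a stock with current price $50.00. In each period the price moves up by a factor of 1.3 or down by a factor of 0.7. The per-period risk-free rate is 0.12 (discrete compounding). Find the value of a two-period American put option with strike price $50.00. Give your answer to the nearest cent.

Risk-neutral probability p = (1 + 0.12 − 0.7)/(1.3 − 0.7) = 0.4200/0.6000 = 0.7000
Terminal stock prices: S_uu = 84.5, S_ud = 45.5, S_dd = 24.5
Terminal payoffs (K − S): max(-34.5, 0) = 0, max(4.5, 0) = 4.5, max(25.5, 0) = 25.5
Node u (S = 65): continuation = 1/1.12·[0.7000·0.0000 + 0.3000·4.5000] = 1.2054; exercise value = 0.0000 ≤ continuation, so V_u = 1.2054
Node d (S = 35): continuation = 1/1.12·[0.7000·4.5000 + 0.3000·25.5000] = 9.6429; exercise value = 15.0000 > continuation, so V_d = 15.0000 (exercise)
Node 0 (S = 50): continuation = 1/1.12·[0.7000·1.2054 + 0.3000·15.0000] = 4.7712; exercise value = 0.0000 ≤ continuation, so V_0 = 4.7712

$4.77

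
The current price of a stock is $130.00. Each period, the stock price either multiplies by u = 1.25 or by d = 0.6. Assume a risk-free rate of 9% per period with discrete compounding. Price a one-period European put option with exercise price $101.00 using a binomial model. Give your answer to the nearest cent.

Risk-neutral probability p = (1 + 0.09 − 0.6)/(1.25 − 0.6) = 0.4900/0.6500 = 0.7538
Terminal stock prices: S_u = 162.5, S_d = 78
Terminal payoffs (K − S): max(-61.5, 0) = 0, max(23, 0) = 23
Node 0 (S = 130): V_0 = 1/1.09·[0.7538·0.0000 + 0.2462·23.0000] = 5.1941

$5.19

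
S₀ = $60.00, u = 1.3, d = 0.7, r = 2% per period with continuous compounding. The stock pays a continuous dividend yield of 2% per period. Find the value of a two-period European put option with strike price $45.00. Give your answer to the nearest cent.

$3.75

Per-period risk-free factor R = e^0.02 = 1.0202; dividend-adjusted growth = e^(0.02−0.02) = 1.0000.
Risk-neutral probability p = (1.0000 − 0.7)/(1.3 − 0.7) = 0.3000/0.6000 = 0.5000
Terminal stock prices: S_uu = 101.4, S_ud = 54.6, S_dd = 29.4
Terminal payoffs (K − S): max(-56.4, 0) = 0, max(-9.6, 0) = 0, max(15.6, 0) = 15.6
Node u (S = 78): V_u = e^(−0.02)·[0.5000·0.0000 + 0.5000·0.0000] = 0.0000
Node d (S = 42): V_d = e^(−0.02)·[0.5000·0.0000 + 0.5000·15.6000] = 7.6455
Node 0 (S = 60): V_0 = e^(−0.02)·[0.5000·0.0000 + 0.5000·7.6455] = 3.7471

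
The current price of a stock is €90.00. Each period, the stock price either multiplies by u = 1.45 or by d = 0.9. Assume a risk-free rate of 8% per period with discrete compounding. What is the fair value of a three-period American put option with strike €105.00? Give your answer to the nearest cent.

€15.00

Risk-neutral probability p = (1 + 0.08 − 0.9)/(1.45 − 0.9) = 0.1800/0.5500 = 0.3273
Terminal stock prices: S_uuu = 274.4, S_uud = 170.3, S_udd = 105.7, S_ddd = 65.61
Terminal payoffs (K − S): max(-169.4, 0) = 0, max(-65.3, 0) = 0, max(-0.705, 0) = 0, max(39.39, 0) = 39.39
Node uu (S = 189.2): continuation = 1/1.08·[0.3273·0.0000 + 0.6727·0.0000] = 0.0000; exercise value = 0.0000 ≤ continuation, so V_uu = 0.0000
Node ud (S = 117.5): continuation = 1/1.08·[0.3273·0.0000 + 0.6727·0.0000] = 0.0000; exercise value = 0.0000 ≤ continuation, so V_ud = 0.0000
Node dd (S = 72.9): continuation = 1/1.08·[0.3273·0.0000 + 0.6727·39.3900] = 24.5359; exercise value = 32.1000 > continuation, so V_dd = 32.1000 (exercise)
Node u (S = 130.5): continuation = 1/1.08·[0.3273·0.0000 + 0.6727·0.0000] = 0.0000; exercise value = 0.0000 ≤ continuation, so V_u = 0.0000
Node d (S = 81): continuation = 1/1.08·[0.3273·0.0000 + 0.6727·32.1000] = 19.9949; exercise value = 24.0000 > continuation, so V_d = 24.0000 (exercise)
Node 0 (S = 90): continuation = 1/1.08·[0.3273·0.0000 + 0.6727·24.0000] = 14.9495; exercise value = 15.0000 > continuation, so V_0 = 15.0000 (exercise)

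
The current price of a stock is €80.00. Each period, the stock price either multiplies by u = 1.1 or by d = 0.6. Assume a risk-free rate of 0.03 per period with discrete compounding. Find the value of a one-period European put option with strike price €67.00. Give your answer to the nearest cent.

€2.58

Risk-neutral probability p = (1 + 0.03 − 0.6)/(1.1 − 0.6) = 0.4300/0.5000 = 0.8600
Terminal stock prices: S_u = 88, S_d = 48
Terminal payoffs (K − S): max(-21, 0) = 0, max(19, 0) = 19
Node 0 (S = 80): V_0 = 1/1.03·[0.8600·0.0000 + 0.1400·19.0000] = 2.5825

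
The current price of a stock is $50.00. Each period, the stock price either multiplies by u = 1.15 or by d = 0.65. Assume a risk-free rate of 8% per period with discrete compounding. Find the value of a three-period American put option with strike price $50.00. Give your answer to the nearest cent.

$4.15

Risk-neutral probability p = (1 + 0.08 − 0.65)/(1.15 − 0.65) = 0.4300/0.5000 = 0.8600
Terminal stock prices: S_uuu = 76.04, S_uud = 42.98, S_udd = 24.29, S_ddd = 13.73
Terminal payoffs (K − S): max(-26.04, 0) = 0, max(7.019, 0) = 7.019, max(25.71, 0) = 25.71, max(36.27, 0) = 36.27
Node uu (S = 66.12): continuation = 1/1.08·[0.8600·0.0000 + 0.1400·7.0188] = 0.9098; exercise value = 0.0000 ≤ continuation, so V_uu = 0.9098
Node ud (S = 37.38): continuation = 1/1.08·[0.8600·7.0188 + 0.1400·25.7063] = 8.9213; exercise value = 12.6250 > continuation, so V_ud = 12.6250 (exercise)
Node dd (S = 21.13): continuation = 1/1.08·[0.8600·25.7063 + 0.1400·36.2687] = 25.1713; exercise value = 28.8750 > continuation, so V_dd = 28.8750 (exercise)
Node u (S = 57.5): continuation = 1/1.08·[0.8600·0.9098 + 0.1400·12.6250] = 2.3611; exercise value = 0.0000 ≤ continuation, so V_u = 2.3611
Node d (S = 32.5): continuation = 1/1.08·[0.8600·12.6250 + 0.1400·28.8750] = 13.7963; exercise value = 17.5000 > continuation, so V_d = 17.5000 (exercise)
Node 0 (S = 50): continuation = 1/1.08·[0.8600·2.3611 + 0.1400·17.5000] = 4.1486; exercise value = 0.0000 ≤ continuation, so V_0 = 4.1486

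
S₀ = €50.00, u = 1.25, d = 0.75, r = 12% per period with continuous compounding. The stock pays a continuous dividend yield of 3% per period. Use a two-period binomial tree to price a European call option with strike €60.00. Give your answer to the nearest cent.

€6.76

Per-period risk-free factor R = e^0.12 = 1.1275; dividend-adjusted growth = e^(0.12−0.03) = 1.0942.
Risk-neutral probability p = (1.0942 − 0.75)/(1.25 − 0.75) = 0.3442/0.5000 = 0.6883
Terminal stock prices: S_uu = 78.12, S_ud = 46.88, S_dd = 28.12
Terminal payoffs (S − K): max(18.12, 0) = 18.12, max(-13.12, 0) = 0, max(-31.88, 0) = 0
Node u (S = 62.5): V_u = e^(−0.12)·[0.6883·18.1250 + 0.3117·0.0000] = 11.0655
Node d (S = 37.5): V_d = e^(−0.12)·[0.6883·0.0000 + 0.3117·0.0000] = 0.0000
Node 0 (S = 50): V_0 = e^(−0.12)·[0.6883·11.0655 + 0.3117·0.0000] = 6.7556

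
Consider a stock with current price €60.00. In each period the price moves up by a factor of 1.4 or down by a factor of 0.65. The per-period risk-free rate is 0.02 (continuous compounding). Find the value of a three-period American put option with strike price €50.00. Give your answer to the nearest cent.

€9.53

Risk-neutral probability p = (e^0.02 − 0.65)/(1.4 − 0.65) = 0.3702/0.7500 = 0.4936
Terminal stock prices: S_uuu = 164.6, S_uud = 76.44, S_udd = 35.49, S_ddd = 16.48
Terminal payoffs (K − S): max(-114.6, 0) = 0, max(-26.44, 0) = 0, max(14.51, 0) = 14.51, max(33.52, 0) = 33.52
Node uu (S = 117.6): continuation = e^(−0.02)·[0.4936·0.0000 + 0.5064·0.0000] = 0.0000; exercise value = 0.0000 ≤ continuation, so V_uu = 0.0000
Node ud (S = 54.6): continuation = e^(−0.02)·[0.4936·0.0000 + 0.5064·14.5100] = 7.2023; exercise value = 0.0000 ≤ continuation, so V_ud = 7.2023
Node dd (S = 25.35): continuation = e^(−0.02)·[0.4936·14.5100 + 0.5064·33.5225] = 23.6599; exercise value = 24.6500 > continuation, so V_dd = 24.6500 (exercise)
Node u (S = 84): continuation = e^(−0.02)·[0.4936·0.0000 + 0.5064·7.2023] = 3.5750; exercise value = 0.0000 ≤ continuation, so V_u = 3.5750
Node d (S = 39): continuation = e^(−0.02)·[0.4936·7.2023 + 0.5064·24.6500] = 15.7202; exercise value = 11.0000 ≤ continuation, so V_d = 15.7202
Node 0 (S = 60): continuation = e^(−0.02)·[0.4936·3.5750 + 0.5064·15.7202] = 9.5328; exercise value = 0.0000 ≤ continuation, so V_0 = 9.5328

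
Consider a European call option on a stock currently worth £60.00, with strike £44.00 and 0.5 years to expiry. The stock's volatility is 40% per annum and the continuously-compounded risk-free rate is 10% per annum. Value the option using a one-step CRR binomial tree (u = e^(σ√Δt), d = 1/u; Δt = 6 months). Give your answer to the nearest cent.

CRR parameters: u = e^(σ√Δt) = e^(0.4·√0.5) = 1.3269, d = 1/u = 0.7536
Per-period rate: rΔt = 0.1·0.5 = 0.05, so R = e^0.05 = 1.0513
Risk-neutral probability p = (e^0.05 − 0.7536)/(1.3269 − 0.7536) = 0.2976/0.5733 = 0.5192
Terminal stock prices: S_u = 79.61, S_d = 45.22
Terminal payoffs (S − K): max(35.61, 0) = 35.61, max(1.218, 0) = 1.218
Node 0 (S = 60): V_0 = e^(−0.05)·[0.5192·35.6138 + 0.4808·1.2183] = 18.1459

£18.15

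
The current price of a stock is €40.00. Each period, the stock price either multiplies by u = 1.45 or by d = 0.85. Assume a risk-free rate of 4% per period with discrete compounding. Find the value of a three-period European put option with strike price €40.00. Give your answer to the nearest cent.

Risk-neutral probability p = (1 + 0.04 − 0.85)/(1.45 − 0.85) = 0.1900/0.6000 = 0.3167
Terminal stock prices: S_uuu = 121.9, S_uud = 71.48, S_udd = 41.9, S_ddd = 24.56
Terminal payoffs (K − S): max(-81.94, 0) = 0, max(-31.48, 0) = 0, max(-1.905, 0) = 0, max(15.44, 0) = 15.44
Node uu (S = 84.1): V_uu = 1/1.04·[0.3167·0.0000 + 0.6833·0.0000] = 0.0000
Node ud (S = 49.3): V_ud = 1/1.04·[0.3167·0.0000 + 0.6833·0.0000] = 0.0000
Node dd (S = 28.9): V_dd = 1/1.04·[0.3167·0.0000 + 0.6833·15.4350] = 10.1416
Node u (S = 58): V_u = 1/1.04·[0.3167·0.0000 + 0.6833·0.0000] = 0.0000
Node d (S = 34): V_d = 1/1.04·[0.3167·0.0000 + 0.6833·10.1416] = 6.6635
Node 0 (S = 40): V_0 = 1/1.04·[0.3167·0.0000 + 0.6833·6.6635] = 4.3783

€4.38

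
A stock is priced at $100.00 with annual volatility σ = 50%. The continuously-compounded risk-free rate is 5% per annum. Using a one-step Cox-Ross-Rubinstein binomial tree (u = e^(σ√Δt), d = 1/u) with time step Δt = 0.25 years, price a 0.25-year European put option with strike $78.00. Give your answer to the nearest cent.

$0.06

CRR parameters: u = e^(σ√Δt) = e^(0.5·√0.25) = 1.2840, d = 1/u = 0.7788
Per-period rate: rΔt = 0.05·0.25 = 0.0125, so R = e^0.0125 = 1.0126
Risk-neutral probability p = (e^0.0125 − 0.7788)/(1.2840 − 0.7788) = 0.2338/0.5052 = 0.4627
Terminal stock prices: S_u = 128.4, S_d = 77.88
Terminal payoffs (K − S): max(-50.4, 0) = 0, max(0.1199, 0) = 0.1199
Node 0 (S = 100): V_0 = e^(−0.0125)·[0.4627·0.0000 + 0.5373·0.1199] = 0.0636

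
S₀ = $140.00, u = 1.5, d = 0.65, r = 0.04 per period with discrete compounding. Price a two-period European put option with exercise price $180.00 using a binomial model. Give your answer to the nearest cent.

Risk-neutral probability p = (1 + 0.04 − 0.65)/(1.5 − 0.65) = 0.3900/0.8500 = 0.4588
Terminal stock prices: S_uu = 315, S_ud = 136.5, S_dd = 59.15
Terminal payoffs (K − S): max(-135, 0) = 0, max(43.5, 0) = 43.5, max(120.8, 0) = 120.8
Node u (S = 210): V_u = 1/1.04·[0.4588·0.0000 + 0.5412·43.5000] = 22.6357
Node d (S = 91): V_d = 1/1.04·[0.4588·43.5000 + 0.5412·120.8500] = 82.0769
Node 0 (S = 140): V_0 = 1/1.04·[0.4588·22.6357 + 0.5412·82.0769] = 52.6961

$52.70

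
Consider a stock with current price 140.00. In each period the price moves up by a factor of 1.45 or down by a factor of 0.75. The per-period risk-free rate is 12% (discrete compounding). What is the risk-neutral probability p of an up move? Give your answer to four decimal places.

Risk-neutral probability p = (1 + 0.12 − 0.75)/(1.45 − 0.75) = 0.3700/0.7000 = 0.5286

p = 0.5286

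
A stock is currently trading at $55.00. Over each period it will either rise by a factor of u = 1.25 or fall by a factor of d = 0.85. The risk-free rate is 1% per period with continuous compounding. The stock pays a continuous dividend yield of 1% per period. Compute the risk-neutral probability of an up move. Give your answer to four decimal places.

p = 0.3750

Per-period risk-free factor R = e^0.01 = 1.0101; dividend-adjusted growth = e^(0.01−0.01) = 1.0000.
Risk-neutral probability p = (1.0000 − 0.85)/(1.25 − 0.85) = 0.1500/0.4000 = 0.3750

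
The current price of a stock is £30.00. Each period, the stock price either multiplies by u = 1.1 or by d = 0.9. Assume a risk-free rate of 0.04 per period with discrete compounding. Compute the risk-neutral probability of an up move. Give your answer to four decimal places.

Risk-neutral probability p = (1 + 0.04 − 0.9)/(1.1 − 0.9) = 0.1400/0.2000 = 0.7000

p = 0.7000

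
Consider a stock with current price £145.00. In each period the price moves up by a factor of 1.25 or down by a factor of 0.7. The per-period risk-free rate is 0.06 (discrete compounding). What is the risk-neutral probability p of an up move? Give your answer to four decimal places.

Risk-neutral probability p = (1 + 0.06 − 0.7)/(1.25 − 0.7) = 0.3600/0.5500 = 0.6545

p = 0.6545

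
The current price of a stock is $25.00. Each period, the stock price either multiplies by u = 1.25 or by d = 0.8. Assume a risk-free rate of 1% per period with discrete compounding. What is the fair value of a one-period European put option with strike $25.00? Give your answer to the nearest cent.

Risk-neutral probability p = (1 + 0.01 − 0.8)/(1.25 − 0.8) = 0.2100/0.4500 = 0.4667
Terminal stock prices: S_u = 31.25, S_d = 20
Terminal payoffs (K − S): max(-6.25, 0) = 0, max(5, 0) = 5
Node 0 (S = 25): V_0 = 1/1.01·[0.4667·0.0000 + 0.5333·5.0000] = 2.6403

$2.64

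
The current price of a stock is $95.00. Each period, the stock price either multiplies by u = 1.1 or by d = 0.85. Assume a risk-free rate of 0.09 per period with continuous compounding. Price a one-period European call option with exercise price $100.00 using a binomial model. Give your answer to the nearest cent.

$4.02

Risk-neutral probability p = (e^0.09 − 0.85)/(1.1 − 0.85) = 0.2442/0.2500 = 0.9767
Terminal stock prices: S_u = 104.5, S_d = 80.75
Terminal payoffs (S − K): max(4.5, 0) = 4.5, max(-19.25, 0) = 0
Node 0 (S = 95): V_0 = e^(−0.09)·[0.9767·4.5000 + 0.0233·0.0000] = 4.0169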